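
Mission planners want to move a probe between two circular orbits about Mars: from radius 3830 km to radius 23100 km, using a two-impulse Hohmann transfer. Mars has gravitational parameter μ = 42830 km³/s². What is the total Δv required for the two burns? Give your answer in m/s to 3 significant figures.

Semi-major axis of the transfer orbit: a_t = (3830 + 23100)/2 = 13465 km.
At r₁ the circular-orbit speed is v₁ = √(μ/r₁) = 3.344 km/s.
Transfer-orbit speed at r₁ (v² = μ(2/r − 1/a)): v_p = √[μ(2/r₁ − 1/a_t)] = 4.380 km/s.
First burn Δv₁ = |v_p − v₁| = 1.036 km/s.
Circular speed at r₂: v₂ = √(μ/r₂) = 1.36166 km/s.
Transfer-orbit speed at r₂: v_a = √[μ(2/r₂ − 1/a_t)] = 0.726213 km/s.
Second burn Δv₂ = |v₂ − v_a| = 0.6354 km/s.
Δv = Δv₁ + Δv₂ = 1.036 + 0.6354 = 1.671 km/s.

Δv = 1670 m/s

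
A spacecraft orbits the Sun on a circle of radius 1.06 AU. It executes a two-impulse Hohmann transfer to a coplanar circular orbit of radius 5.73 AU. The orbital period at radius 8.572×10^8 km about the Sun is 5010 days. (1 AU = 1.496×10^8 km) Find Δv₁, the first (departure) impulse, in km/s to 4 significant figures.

Δv₁ = 8.654 km/s

From Kepler's third law T² = 4π²r³/μ at r = 8.572×10^8 km, T = 5010 days = 5010 × 86400 s = 4.32864×10^8 s: μ = 4π²r³/T² = 1.32710×10^11 km³/s².
In km: r₁ = 1.06 × 1.496×10^8 = 1.58576×10^8 km; r₂ = 5.73 × 1.496×10^8 = 8.57208×10^8 km.
Semi-major axis of the transfer orbit: a_t = (1.58576×10^8 + 8.57208×10^8)/2 = 5.07892×10^8 km.
Circular speed at r = 1.58576×10^8 km: v_c = √(μ/r) = 28.929 km/s.
Transfer-orbit speed at the same r (vis-viva, a = a_t): v_t = √[μ(2/r − 1/a_t)] = 37.583 km/s.
Δv₁ = |v_t − v_c| = |37.583 − 28.929| = 8.654 km/s.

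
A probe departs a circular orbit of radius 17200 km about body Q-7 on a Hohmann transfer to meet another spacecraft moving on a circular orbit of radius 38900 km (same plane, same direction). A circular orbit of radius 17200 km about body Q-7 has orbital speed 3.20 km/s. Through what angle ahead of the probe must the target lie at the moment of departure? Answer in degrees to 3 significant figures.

From the circular-orbit relation v² = μ/r at r = 17200 km: μ = v²r = (3.20)² × 17200 = 1.76128×10^5 km³/s².
Transfer-ellipse semi-major axis a_t = (r₁ + r₂)/2 = (17200 + 38900)/2 = 28050 km.
Transfer time t = π√(a_t³/μ) = 35170 s.
Target angular speed ω₂ = √(μ/r₂³) = 5.470×10^-5 rad/s.
Angle swept by the target during transfer: ω₂·t = 1.924 rad = 110.2°.
The probe traverses 180° on the transfer ellipse, so the target must lead by 180° − 110.2° = 69.8°.

φ = 69.8°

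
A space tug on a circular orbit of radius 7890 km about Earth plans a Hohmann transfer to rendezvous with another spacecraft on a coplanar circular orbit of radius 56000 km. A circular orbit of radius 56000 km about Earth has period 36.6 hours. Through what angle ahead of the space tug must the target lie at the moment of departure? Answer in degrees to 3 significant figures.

From Kepler's third law T² = 4π²r³/μ at r = 56000 km, T = 36.6 hours = 36.6 × 3600 s = 1.3176×10^5 s: μ = 4π²r³/T² = 3.99353×10^5 km³/s².
Semi-major axis of the transfer orbit: a_t = (7890 + 56000)/2 = 31945 km.
Transfer time t = π√(a_t³/μ) = 28384 s.
Target angular speed ω₂ = √(μ/r₂³) = 4.7687×10^-5 rad/s.
Angle swept by the target during transfer: ω₂·t = 1.3535 rad = 77.55°.
The space tug traverses 180° on the transfer ellipse, so the target must lead by 180° − 77.55° = 102°.

φ = 102°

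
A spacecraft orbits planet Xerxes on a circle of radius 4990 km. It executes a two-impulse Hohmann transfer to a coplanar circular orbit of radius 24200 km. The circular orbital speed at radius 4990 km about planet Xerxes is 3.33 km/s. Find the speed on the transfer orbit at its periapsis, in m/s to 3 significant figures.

From the circular-orbit relation v² = μ/r at r = 4990 km: μ = v²r = (3.33)² × 4990 = 55333.6 km³/s².
Semi-major axis of the transfer orbit: a_t = (4990 + 24200)/2 = 14595 km.
The periapsis of the transfer ellipse is at r = 4990 km.
Applying v² = μ(2/r − 1/a_t): v = 4.288 km/s.

v = 4290 m/s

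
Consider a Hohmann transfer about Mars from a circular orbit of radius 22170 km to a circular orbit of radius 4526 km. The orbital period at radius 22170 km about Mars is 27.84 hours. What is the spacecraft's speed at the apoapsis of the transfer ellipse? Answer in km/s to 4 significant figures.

v = 0.8093 km/s

From Kepler's third law T² = 4π²r³/μ at r = 22170 km, T = 27.84 hours = 27.84 × 3600 s = 1.00224×10^5 s: μ = 4π²r³/T² = 42826.6 km³/s².
Transfer-ellipse semi-major axis a_t = (r₁ + r₂)/2 = (22170 + 4526)/2 = 13348 km.
At apoapsis, r = 22170 km.
Vis-viva: v = √[μ(2/r − 1/a_t)] = √[42826.6 × (2/22170 − 1/13348)] = 0.8093 km/s.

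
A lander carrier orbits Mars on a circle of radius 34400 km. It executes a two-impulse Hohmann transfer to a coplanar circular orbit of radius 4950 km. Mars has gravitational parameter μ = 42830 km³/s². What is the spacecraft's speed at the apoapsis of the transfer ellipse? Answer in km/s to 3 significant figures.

The Hohmann ellipse has a_t = (r₁ + r₂)/2 = 19675 km.
The apoapsis of the transfer ellipse is at r = 34400 km.
Vis-viva: v = √[μ(2/r − 1/a_t)] = √[42830 × (2/34400 − 1/19675)] = 0.5597 km/s.

v = 0.560 km/s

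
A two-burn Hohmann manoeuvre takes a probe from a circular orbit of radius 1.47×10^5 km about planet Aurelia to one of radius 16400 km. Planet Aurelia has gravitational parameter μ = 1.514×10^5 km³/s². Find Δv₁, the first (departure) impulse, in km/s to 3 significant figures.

Δv₁ = 0.560 km/s

Transfer-ellipse semi-major axis a_t = (r₁ + r₂)/2 = (1.470×10^5 + 16400)/2 = 81700 km.
On the circular orbit at r = 1.470×10^5 km, v_c = √(μ/r) = 1.0149 km/s.
Transfer-orbit speed at the same r (vis-viva, a = a_t): v_t = √[μ(2/r − 1/a_t)] = 0.45469 km/s.
Δv₁ = |v_t − v_c| = |0.45469 − 1.0149| = 0.5602 km/s.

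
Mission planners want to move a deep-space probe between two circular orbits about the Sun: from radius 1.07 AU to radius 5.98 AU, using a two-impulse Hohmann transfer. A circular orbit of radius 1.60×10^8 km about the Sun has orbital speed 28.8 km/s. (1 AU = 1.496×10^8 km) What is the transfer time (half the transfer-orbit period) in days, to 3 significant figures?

t = 1210 days

From the circular-orbit relation v² = μ/r at r = 1.60×10^8 km: μ = v²r = (28.8)² × 1.60×10^8 = 1.32710×10^11 km³/s².
In km: r₁ = 1.07 × 1.496×10^8 = 1.60072×10^8 km; r₂ = 5.98 × 1.496×10^8 = 8.94608×10^8 km.
Transfer-ellipse semi-major axis a_t = (r₁ + r₂)/2 = (1.60072×10^8 + 8.94608×10^8)/2 = 5.2734×10^8 km.
Transfer time t = π√(a_t³/μ) = π√((5.2734×10^8)³ / 1.32710×10^11) = 1.044×10^8 s.
Converting: 1.044×10^8 s ÷ 86400 s/day = 1210 days.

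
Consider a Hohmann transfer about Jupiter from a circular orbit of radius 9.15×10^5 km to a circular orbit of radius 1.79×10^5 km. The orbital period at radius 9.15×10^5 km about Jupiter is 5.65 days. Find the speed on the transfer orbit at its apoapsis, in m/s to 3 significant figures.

v = 6740 m/s

From Kepler's third law T² = 4π²r³/μ at r = 9.15×10^5 km, T = 5.65 days = 5.65 × 86400 s = 4.8816×10^5 s: μ = 4π²r³/T² = 1.26911×10^8 km³/s².
Semi-major axis of the transfer orbit: a_t = (9.150×10^5 + 1.790×10^5)/2 = 5.470×10^5 km.
At apoapsis, r = 9.150×10^5 km.
Applying v² = μ(2/r − 1/a_t): v = 6.737 km/s.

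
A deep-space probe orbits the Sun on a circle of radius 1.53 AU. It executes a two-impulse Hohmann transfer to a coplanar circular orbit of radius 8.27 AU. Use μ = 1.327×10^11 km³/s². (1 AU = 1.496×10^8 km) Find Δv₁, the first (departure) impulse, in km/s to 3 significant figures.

Δv₁ = 7.20 km/s

In km: r₁ = 1.53 × 1.496×10^8 = 2.28888×10^8 km; r₂ = 8.27 × 1.496×10^8 = 1.237192×10^9 km.
Semi-major axis of the transfer orbit: a_t = (2.28888×10^8 + 1.237192×10^9)/2 = 7.3304×10^8 km.
On the circular orbit at r = 2.28888×10^8 km, v_c = √(μ/r) = 24.078 km/s.
Transfer-orbit speed at the same r (vis-viva, a = a_t): v_t = √[μ(2/r − 1/a_t)] = 31.281 km/s.
Δv₁ = |v_t − v_c| = |31.281 − 24.078| = 7.203 km/s.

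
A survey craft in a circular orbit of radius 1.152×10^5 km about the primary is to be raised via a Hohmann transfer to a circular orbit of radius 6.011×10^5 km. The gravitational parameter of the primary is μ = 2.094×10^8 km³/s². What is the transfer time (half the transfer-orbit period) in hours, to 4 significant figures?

Transfer-ellipse semi-major axis a_t = (r₁ + r₂)/2 = (1.152×10^5 + 6.011×10^5)/2 = 3.5815×10^5 km.
Half the transfer-orbit period gives t = π√(a_t³/μ) = 46533 s.
Converting: 46533 s ÷ 3600 s/hour = 12.93 hours.

t = 12.93 hours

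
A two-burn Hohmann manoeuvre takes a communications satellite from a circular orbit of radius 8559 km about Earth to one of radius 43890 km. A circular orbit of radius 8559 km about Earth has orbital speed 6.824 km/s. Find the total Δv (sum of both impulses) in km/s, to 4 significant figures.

From the circular-orbit relation v² = μ/r at r = 8559 km: μ = v²r = (6.824)² × 8559 = 3.98567×10^5 km³/s².
The Hohmann ellipse has a_t = (r₁ + r₂)/2 = 26224.5 km.
Circular speed at r₁: v₁ = √(μ/r₁) = √(3.98567×10^5/8559) = 6.824 km/s.
Transfer-orbit speed at r₁ (vis-viva): v_p = √[μ(2/r₁ − 1/a_t)] = 8.828 km/s.
First burn Δv₁ = |v_p − v₁| = 2.004 km/s.
At r₂, v₂ = √(μ/r₂) = 3.0135 km/s.
Transfer-orbit speed at r₂: v_a = √[μ(2/r₂ − 1/a_t)] = 1.7216 km/s.
Second burn Δv₂ = |v₂ − v_a| = 1.292 km/s.
Total Δv = Δv₁ + Δv₂ = 3.296 km/s.

Δv = 3.296 km/s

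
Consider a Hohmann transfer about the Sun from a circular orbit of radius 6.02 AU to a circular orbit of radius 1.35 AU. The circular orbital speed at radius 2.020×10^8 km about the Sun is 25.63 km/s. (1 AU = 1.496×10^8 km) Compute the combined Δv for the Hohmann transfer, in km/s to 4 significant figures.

From the circular-orbit relation v² = μ/r at r = 2.020×10^8 km: μ = v²r = (25.63)² × 2.020×10^8 = 1.32693×10^11 km³/s².
In km: r₁ = 6.02 × 1.496×10^8 = 9.00592×10^8 km; r₂ = 1.35 × 1.496×10^8 = 2.0196×10^8 km.
Semi-major axis of the transfer orbit: a_t = (9.00592×10^8 + 2.0196×10^8)/2 = 5.51276×10^8 km.
At r₁ the circular-orbit speed is v₁ = √(μ/r₁) = 12.138 km/s.
On the transfer ellipse at r₁, vis-viva gives v_a = √[μ(2/r₁ − 1/a_t)] = 7.3470 km/s.
First burn Δv₁ = |v_a − v₁| = 4.791 km/s.
At r₂, v₂ = √(μ/r₂) = 25.63 km/s.
Transfer-orbit speed at r₂: v_p = √[μ(2/r₂ − 1/a_t)] = 32.76 km/s.
Second burn Δv₂ = |v₂ − v_p| = 7.130 km/s.
Δv = Δv₁ + Δv₂ = 4.791 + 7.130 = 11.92 km/s.

Δv = 11.92 km/s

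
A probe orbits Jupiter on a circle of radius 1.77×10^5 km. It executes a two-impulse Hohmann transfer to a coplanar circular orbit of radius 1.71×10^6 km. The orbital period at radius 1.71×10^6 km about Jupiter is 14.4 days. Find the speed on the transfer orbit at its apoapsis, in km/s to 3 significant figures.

v = 3.74 km/s

From Kepler's third law T² = 4π²r³/μ at r = 1.71×10^6 km, T = 14.4 days = 14.4 × 86400 s = 1.24416×10^6 s: μ = 4π²r³/T² = 1.27525×10^8 km³/s².
Transfer-ellipse semi-major axis a_t = (r₁ + r₂)/2 = (1.770×10^5 + 1.710×10^6)/2 = 9.435×10^5 km.
At apoapsis, r = 1.710×10^6 km.
Applying v² = μ(2/r − 1/a_t): v = 3.740 km/s.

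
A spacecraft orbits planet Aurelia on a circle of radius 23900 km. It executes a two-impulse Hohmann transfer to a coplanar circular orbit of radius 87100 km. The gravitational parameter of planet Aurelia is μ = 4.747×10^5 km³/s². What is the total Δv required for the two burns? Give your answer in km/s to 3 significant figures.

Δv = 1.93 km/s

Transfer-ellipse semi-major axis a_t = (r₁ + r₂)/2 = (23900 + 87100)/2 = 55500 km.
Circular speed at r₁: v₁ = √(μ/r₁) = √(4.747×10^5/23900) = 4.457 km/s.
On the transfer ellipse at r₁, vis-viva gives v_p = √[μ(2/r₁ − 1/a_t)] = 5.583 km/s.
First burn Δv₁ = |v_p − v₁| = 1.126 km/s.
At r₂, v₂ = √(μ/r₂) = 2.33454 km/s.
Transfer-orbit speed at r₂: v_a = √[μ(2/r₂ − 1/a_t)] = 1.53198 km/s.
Second burn Δv₂ = |v₂ − v_a| = 0.8026 km/s.
Δv = Δv₁ + Δv₂ = 1.126 + 0.8026 = 1.929 km/s.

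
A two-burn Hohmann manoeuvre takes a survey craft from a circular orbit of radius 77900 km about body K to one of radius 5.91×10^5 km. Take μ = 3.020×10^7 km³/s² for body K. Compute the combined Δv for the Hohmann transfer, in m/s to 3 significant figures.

Δv = 10200 m/s

Transfer-ellipse semi-major axis a_t = (r₁ + r₂)/2 = (77900 + 5.910×10^5)/2 = 3.3445×10^5 km.
At r₁ the circular-orbit speed is v₁ = √(μ/r₁) = 19.690 km/s.
On the transfer ellipse at r₁, v² = μ(2/r − 1/a) gives v_p = √[μ(2/r₁ − 1/a_t)] = 26.174 km/s.
First burn Δv₁ = |v_p − v₁| = 6.484 km/s.
At r₂, v₂ = √(μ/r₂) = 7.148 km/s.
Transfer-orbit speed at r₂: v_a = √[μ(2/r₂ − 1/a_t)] = 3.450 km/s.
Second burn Δv₂ = |v₂ − v_a| = 3.698 km/s.
Total Δv = Δv₁ + Δv₂ = 10.18 km/s.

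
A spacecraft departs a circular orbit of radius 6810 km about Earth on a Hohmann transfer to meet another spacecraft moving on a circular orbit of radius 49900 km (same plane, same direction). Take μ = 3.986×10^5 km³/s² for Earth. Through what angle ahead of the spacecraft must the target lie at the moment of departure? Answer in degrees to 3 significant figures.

Semi-major axis of the transfer orbit: a_t = (6810 + 49900)/2 = 28355 km.
Transfer time t = π√(a_t³/μ) = 23759 s.
Target angular speed ω₂ = √(μ/r₂³) = 5.6639×10^-5 rad/s.
Angle swept by the target during transfer: ω₂·t = 1.3457 rad = 77.10°.
Arrival is 180° from departure on the ellipse, so φ = 180° − 77.10° = 103°.

φ = 103°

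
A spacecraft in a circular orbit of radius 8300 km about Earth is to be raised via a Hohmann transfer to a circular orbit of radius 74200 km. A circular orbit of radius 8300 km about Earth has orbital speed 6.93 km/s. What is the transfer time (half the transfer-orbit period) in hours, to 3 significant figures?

t = 11.6 hours

From the circular-orbit relation v² = μ/r at r = 8300 km: μ = v²r = (6.93)² × 8300 = 3.98607×10^5 km³/s².
Transfer-ellipse semi-major axis a_t = (r₁ + r₂)/2 = (8300 + 74200)/2 = 41250 km.
Transfer time t = π√(a_t³/μ) = π√((41250)³ / 3.98607×10^5) = 41690 s.
Converting: 41690 s ÷ 3600 s/hour = 11.6 hours.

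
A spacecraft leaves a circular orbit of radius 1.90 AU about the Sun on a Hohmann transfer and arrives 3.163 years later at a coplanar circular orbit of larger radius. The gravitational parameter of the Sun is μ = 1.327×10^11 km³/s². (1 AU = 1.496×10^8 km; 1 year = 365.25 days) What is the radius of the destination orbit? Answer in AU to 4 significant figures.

r₂ = 4.941 AU

In km: r₁ = 1.90 × 1.496×10^8 = 2.8424×10^8 km.
Transfer time t = 3.163 years × 365.25 × 86400 s = 9.98166888×10^7 s, and t = π√(a_t³/μ).
So a_t = (μ t²/π²)^(1/3) = (1.327×10^11 × (9.98166888×10^7)² / π²)^(1/3) = 5.1167×10^8 km.
Since a_t = (r₁ + r₂)/2, r₂ = 2a_t − r₁ = 2×5.1167×10^8 − 2.8424×10^8 = 7.391×10^8 km.
In AU: r₂ = 7.391×10^8 / 1.496×10^8 = 4.941 AU.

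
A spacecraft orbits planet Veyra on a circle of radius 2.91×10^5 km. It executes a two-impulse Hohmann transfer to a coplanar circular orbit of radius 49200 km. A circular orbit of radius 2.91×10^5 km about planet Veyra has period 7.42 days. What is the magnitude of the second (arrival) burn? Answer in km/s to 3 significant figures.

Δv₂ = 2.14 km/s

From Kepler's third law T² = 4π²r³/μ at r = 2.91×10^5 km, T = 7.42 days = 7.42 × 86400 s = 6.41088×10^5 s: μ = 4π²r³/T² = 2.36703×10^6 km³/s².
The Hohmann ellipse has a_t = (r₁ + r₂)/2 = 1.701×10^5 km.
On the circular orbit at r = 49200 km, v_c = √(μ/r) = 6.936 km/s.
Transfer-orbit speed at the same r (vis-viva, a = a_t): v_t = √[μ(2/r − 1/a_t)] = 9.072 km/s.
Δv₂ = |v_t − v_c| = |9.072 − 6.936| = 2.136 km/s.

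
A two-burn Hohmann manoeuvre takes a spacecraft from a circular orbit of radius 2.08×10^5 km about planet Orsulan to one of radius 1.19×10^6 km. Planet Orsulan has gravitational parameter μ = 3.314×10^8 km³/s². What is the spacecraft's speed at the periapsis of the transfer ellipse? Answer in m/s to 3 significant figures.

v = 52100 m/s

Transfer-ellipse semi-major axis a_t = (r₁ + r₂)/2 = (2.080×10^5 + 1.190×10^6)/2 = 6.990×10^5 km.
At periapsis, r = 2.080×10^5 km.
Vis-viva: v = √[μ(2/r − 1/a_t)] = √[3.314×10^8 × (2/2.080×10^5 − 1/6.990×10^5)] = 52.08 km/s.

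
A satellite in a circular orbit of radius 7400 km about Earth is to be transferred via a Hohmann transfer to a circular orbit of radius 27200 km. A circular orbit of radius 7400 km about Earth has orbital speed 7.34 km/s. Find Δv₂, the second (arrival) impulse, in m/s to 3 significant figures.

From the circular-orbit relation v² = μ/r at r = 7400 km: μ = v²r = (7.34)² × 7400 = 3.98679×10^5 km³/s².
Semi-major axis of the transfer orbit: a_t = (7400 + 27200)/2 = 17300 km.
Circular speed at r = 27200 km: v_c = √(μ/r) = 3.8285 km/s.
Vis-viva on the transfer ellipse at r = 27200 km gives v_t = √[μ(2/r − 1/a_t)] = 2.5039 km/s.
Δv₂ = |v_t − v_c| = |2.5039 − 3.8285| = 1.325 km/s.

Δv₂ = 1320 m/s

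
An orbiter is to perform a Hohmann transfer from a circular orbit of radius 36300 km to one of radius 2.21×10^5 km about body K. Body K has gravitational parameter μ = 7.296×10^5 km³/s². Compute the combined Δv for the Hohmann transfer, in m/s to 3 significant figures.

Transfer-ellipse semi-major axis a_t = (r₁ + r₂)/2 = (36300 + 2.210×10^5)/2 = 1.2865×10^5 km.
At r₁ the circular-orbit speed is v₁ = √(μ/r₁) = 4.483 km/s.
On the transfer ellipse at r₁, vis-viva equation gives v_p = √[μ(2/r₁ − 1/a_t)] = 5.876 km/s.
First burn Δv₁ = |v_p − v₁| = 1.393 km/s.
Circular speed at r₂: v₂ = √(μ/r₂) = 1.81696 km/s.
Transfer-orbit speed at r₂: v_a = √[μ(2/r₂ − 1/a_t)] = 0.965150 km/s.
Second burn Δv₂ = |v₂ − v_a| = 0.8518 km/s.
Δv = Δv₁ + Δv₂ = 1.393 + 0.8518 = 2.245 km/s.

Δv = 2240 m/s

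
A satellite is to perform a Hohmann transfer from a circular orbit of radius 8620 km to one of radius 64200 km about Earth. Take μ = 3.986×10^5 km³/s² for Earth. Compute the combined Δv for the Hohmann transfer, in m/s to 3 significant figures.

Semi-major axis of the transfer orbit: a_t = (8620 + 64200)/2 = 36410 km.
At r₁ the circular-orbit speed is v₁ = √(μ/r₁) = 6.800 km/s.
Transfer-orbit speed at r₁ (v² = μ(2/r − 1/a)): v_p = √[μ(2/r₁ − 1/a_t)] = 9.030 km/s.
First burn Δv₁ = |v_p − v₁| = 2.230 km/s.
Circular speed at r₂: v₂ = √(μ/r₂) = 2.4917 km/s.
Transfer-orbit speed at r₂: v_a = √[μ(2/r₂ − 1/a_t)] = 1.2124 km/s.
Second burn Δv₂ = |v₂ − v_a| = 1.279 km/s.
Total Δv = Δv₁ + Δv₂ = 3.509 km/s.

Δv = 3510 m/s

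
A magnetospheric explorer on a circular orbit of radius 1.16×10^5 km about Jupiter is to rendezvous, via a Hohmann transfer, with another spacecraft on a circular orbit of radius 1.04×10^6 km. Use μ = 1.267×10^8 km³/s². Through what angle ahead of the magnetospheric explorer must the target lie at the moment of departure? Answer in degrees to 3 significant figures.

Semi-major axis of the transfer orbit: a_t = (1.160×10^5 + 1.040×10^6)/2 = 5.780×10^5 km.
The half-period of the transfer ellipse is t = π√(a_t³/μ) = 1.22646×10^5 s.
The target's mean motion on its circular orbit is ω₂ = √(μ/r₂³) = 1.06130×10^-5 rad/s.
Angle swept by the target during transfer: ω₂·t = 1.3016 rad = 74.58°.
The magnetospheric explorer traverses 180° on the transfer ellipse, so the target must lead by 180° − 74.58° = 105°.

φ = 105°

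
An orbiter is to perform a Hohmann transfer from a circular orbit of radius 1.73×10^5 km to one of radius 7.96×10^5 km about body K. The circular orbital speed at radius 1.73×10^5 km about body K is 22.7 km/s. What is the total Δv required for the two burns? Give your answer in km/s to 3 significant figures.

From the circular-orbit relation v² = μ/r at r = 1.73×10^5 km: μ = v²r = (22.7)² × 1.73×10^5 = 8.91452×10^7 km³/s².
The Hohmann ellipse has a_t = (r₁ + r₂)/2 = 4.845×10^5 km.
At r₁ the circular-orbit speed is v₁ = √(μ/r₁) = 22.70000 km/s.
On the transfer ellipse at r₁, v² = μ(2/r − 1/a) gives v_p = √[μ(2/r₁ − 1/a_t)] = 29.09615 km/s.
First burn Δv₁ = |v_p − v₁| = 6.39615 km/s.
At r₂, v₂ = √(μ/r₂) = 10.5826 km/s.
Transfer-orbit speed at r₂: v_a = √[μ(2/r₂ − 1/a_t)] = 6.32366 km/s.
Second burn Δv₂ = |v₂ − v_a| = 4.25894 km/s.
Total Δv = Δv₁ + Δv₂ = 10.66 km/s.

Δv = 10.7 km/s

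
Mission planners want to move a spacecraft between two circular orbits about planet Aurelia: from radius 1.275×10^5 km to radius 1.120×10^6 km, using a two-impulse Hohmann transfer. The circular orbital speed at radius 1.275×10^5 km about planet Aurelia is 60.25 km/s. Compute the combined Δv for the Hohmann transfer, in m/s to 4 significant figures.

From the circular-orbit relation v² = μ/r at r = 1.275×10^5 km: μ = v²r = (60.25)² × 1.275×10^5 = 4.62833×10^8 km³/s².
Transfer-ellipse semi-major axis a_t = (r₁ + r₂)/2 = (1.275×10^5 + 1.120×10^6)/2 = 6.2375×10^5 km.
Circular speed at r₁: v₁ = √(μ/r₁) = √(4.62833×10^8/1.275×10^5) = 60.25 km/s.
On the transfer ellipse at r₁, vis-viva gives v_p = √[μ(2/r₁ − 1/a_t)] = 80.73 km/s.
First burn Δv₁ = |v_p − v₁| = 20.48 km/s.
At r₂, v₂ = √(μ/r₂) = 20.33 km/s.
Transfer-orbit speed at r₂: v_a = √[μ(2/r₂ − 1/a_t)] = 9.191 km/s.
Second burn Δv₂ = |v₂ − v_a| = 11.14 km/s.
Total Δv = Δv₁ + Δv₂ = 31.62 km/s.

Δv = 31620 m/s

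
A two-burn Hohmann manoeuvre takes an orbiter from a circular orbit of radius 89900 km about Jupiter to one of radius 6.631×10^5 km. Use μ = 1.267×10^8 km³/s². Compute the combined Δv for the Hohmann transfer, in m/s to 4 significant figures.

Δv = 19350 m/s

The Hohmann ellipse has a_t = (r₁ + r₂)/2 = 3.765×10^5 km.
Circular speed at r₁: v₁ = √(μ/r₁) = √(1.267×10^8/89900) = 37.54 km/s.
Transfer-orbit speed at r₁ (vis-viva equation): v_p = √[μ(2/r₁ − 1/a_t)] = 49.82 km/s.
First burn Δv₁ = |v_p − v₁| = 12.28 km/s.
At r₂, v₂ = √(μ/r₂) = 13.8229 km/s.
Transfer-orbit speed at r₂: v_a = √[μ(2/r₂ − 1/a_t)] = 6.75455 km/s.
Second burn Δv₂ = |v₂ − v_a| = 7.068 km/s.
Total Δv = Δv₁ + Δv₂ = 19.35 km/s.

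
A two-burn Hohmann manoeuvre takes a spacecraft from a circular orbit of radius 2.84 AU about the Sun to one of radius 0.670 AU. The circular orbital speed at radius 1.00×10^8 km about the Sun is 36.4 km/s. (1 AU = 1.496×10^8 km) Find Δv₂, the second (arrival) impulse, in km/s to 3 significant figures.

Δv₂ = 9.89 km/s

From the circular-orbit relation v² = μ/r at r = 1.00×10^8 km: μ = v²r = (36.4)² × 1.00×10^8 = 1.32496×10^11 km³/s².
In km: r₁ = 2.84 × 1.496×10^8 = 4.24864×10^8 km; r₂ = 0.670 × 1.496×10^8 = 1.00232×10^8 km.
Semi-major axis of the transfer orbit: a_t = (4.24864×10^8 + 1.00232×10^8)/2 = 2.62548×10^8 km.
Circular speed at r = 1.00232×10^8 km: v_c = √(μ/r) = 36.358 km/s.
Vis-viva on the transfer ellipse at r = 1.00232×10^8 km gives v_t = √[μ(2/r − 1/a_t)] = 46.251 km/s.
Δv₂ = |v_t − v_c| = |46.251 − 36.358| = 9.893 km/s.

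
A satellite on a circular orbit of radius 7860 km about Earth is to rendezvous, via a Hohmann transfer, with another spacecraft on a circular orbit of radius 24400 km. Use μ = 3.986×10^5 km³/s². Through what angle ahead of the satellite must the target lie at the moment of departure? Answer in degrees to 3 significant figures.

Semi-major axis of the transfer orbit: a_t = (7860 + 24400)/2 = 16130 km.
The half-period of the transfer ellipse is t = π√(a_t³/μ) = 10193.7 s.
The target's mean motion on its circular orbit is ω₂ = √(μ/r₂³) = 1.65647×10^-4 rad/s.
Angle swept by the target during transfer: ω₂·t = 1.68856 rad = 96.747°.
Arrival is 180° from departure on the ellipse, so φ = 180° − 96.747° = 83.3°.

φ = 83.3°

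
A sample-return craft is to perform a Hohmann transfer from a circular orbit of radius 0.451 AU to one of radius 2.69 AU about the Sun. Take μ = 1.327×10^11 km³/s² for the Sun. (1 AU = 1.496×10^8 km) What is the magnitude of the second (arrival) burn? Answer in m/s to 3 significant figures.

In km: r₁ = 0.451 × 1.496×10^8 = 6.74696×10^7 km; r₂ = 2.69 × 1.496×10^8 = 4.02424×10^8 km.
The Hohmann ellipse has a_t = (r₁ + r₂)/2 = 2.349468×10^8 km.
Circular speed at r = 4.02424×10^8 km: v_c = √(μ/r) = 18.159 km/s.
Vis-viva on the transfer ellipse at r = 4.02424×10^8 km gives v_t = √[μ(2/r − 1/a_t)] = 9.7311 km/s.
Δv₂ = |v_t − v_c| = |9.7311 − 18.159| = 8.428 km/s.

Δv₂ = 8430 m/s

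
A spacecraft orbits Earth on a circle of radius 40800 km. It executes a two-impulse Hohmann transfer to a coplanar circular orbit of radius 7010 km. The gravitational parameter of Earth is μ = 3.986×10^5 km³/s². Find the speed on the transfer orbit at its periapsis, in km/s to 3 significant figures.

Semi-major axis of the transfer orbit: a_t = (40800 + 7010)/2 = 23905 km.
The periapsis of the transfer ellipse is at r = 7010 km.
Vis-viva: v = √[μ(2/r − 1/a_t)] = √[3.986×10^5 × (2/7010 − 1/23905)] = 9.851 km/s.

v = 9.85 km/s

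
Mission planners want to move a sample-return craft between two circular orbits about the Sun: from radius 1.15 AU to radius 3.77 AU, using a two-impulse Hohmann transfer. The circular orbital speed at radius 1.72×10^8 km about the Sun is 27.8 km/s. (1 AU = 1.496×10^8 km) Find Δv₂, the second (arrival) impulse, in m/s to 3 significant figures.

From the circular-orbit relation v² = μ/r at r = 1.72×10^8 km: μ = v²r = (27.8)² × 1.72×10^8 = 1.32928×10^11 km³/s².
In km: r₁ = 1.15 × 1.496×10^8 = 1.7204×10^8 km; r₂ = 3.77 × 1.496×10^8 = 5.63992×10^8 km.
The Hohmann ellipse has a_t = (r₁ + r₂)/2 = 3.68016×10^8 km.
On the circular orbit at r = 5.63992×10^8 km, v_c = √(μ/r) = 15.3523 km/s.
Transfer-orbit speed at the same r (vis-viva, a = a_t): v_t = √[μ(2/r − 1/a_t)] = 10.4967 km/s.
Δv₂ = |v_t − v_c| = |10.4967 − 15.3523| = 4.856 km/s.

Δv₂ = 4860 m/s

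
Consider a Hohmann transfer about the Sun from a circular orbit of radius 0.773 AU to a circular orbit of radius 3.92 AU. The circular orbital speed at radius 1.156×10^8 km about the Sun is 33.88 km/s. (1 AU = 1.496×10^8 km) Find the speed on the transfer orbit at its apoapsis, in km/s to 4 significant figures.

v = 8.634 km/s

From the circular-orbit relation v² = μ/r at r = 1.156×10^8 km: μ = v²r = (33.88)² × 1.156×10^8 = 1.32692×10^11 km³/s².
In km: r₁ = 0.773 × 1.496×10^8 = 1.156408×10^8 km; r₂ = 3.92 × 1.496×10^8 = 5.86432×10^8 km.
Transfer-ellipse semi-major axis a_t = (r₁ + r₂)/2 = (1.156408×10^8 + 5.86432×10^8)/2 = 3.510364×10^8 km.
The apoapsis of the transfer ellipse is at r = 5.86432×10^8 km.
Vis-viva: v = √[μ(2/r − 1/a_t)] = √[1.32692×10^11 × (2/5.86432×10^8 − 1/3.510364×10^8)] = 8.634 km/s.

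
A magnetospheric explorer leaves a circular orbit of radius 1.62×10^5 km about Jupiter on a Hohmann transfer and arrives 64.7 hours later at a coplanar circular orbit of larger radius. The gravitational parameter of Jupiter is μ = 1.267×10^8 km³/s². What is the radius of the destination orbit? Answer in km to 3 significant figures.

r₂ = 1.61×10^6 km

Transfer time t = 64.7 hours = 2.3292×10^5 s, and t = π√(a_t³/μ).
So a_t = (μ t²/π²)^(1/3) = (1.267×10^8 × (2.3292×10^5)² / π²)^(1/3) = 8.8640×10^5 km.
Since a_t = (r₁ + r₂)/2, r₂ = 2a_t − r₁ = 2×8.8640×10^5 − 1.620×10^5 = 1.6108×10^6 km.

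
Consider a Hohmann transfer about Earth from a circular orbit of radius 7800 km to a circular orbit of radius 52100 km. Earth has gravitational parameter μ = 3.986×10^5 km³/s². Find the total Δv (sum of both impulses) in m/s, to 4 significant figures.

Transfer-ellipse semi-major axis a_t = (r₁ + r₂)/2 = (7800 + 52100)/2 = 29950 km.
At r₁ the circular-orbit speed is v₁ = √(μ/r₁) = 7.1486 km/s.
Transfer-orbit speed at r₁ (vis-viva equation): v_p = √[μ(2/r₁ − 1/a_t)] = 9.4285 km/s.
First burn Δv₁ = |v_p − v₁| = 2.280 km/s.
At r₂, v₂ = √(μ/r₂) = 2.766 km/s.
Transfer-orbit speed at r₂: v_a = √[μ(2/r₂ − 1/a_t)] = 1.412 km/s.
Second burn Δv₂ = |v₂ − v_a| = 1.354 km/s.
Δv = Δv₁ + Δv₂ = 2.280 + 1.354 = 3.634 km/s.

Δv = 3634 m/s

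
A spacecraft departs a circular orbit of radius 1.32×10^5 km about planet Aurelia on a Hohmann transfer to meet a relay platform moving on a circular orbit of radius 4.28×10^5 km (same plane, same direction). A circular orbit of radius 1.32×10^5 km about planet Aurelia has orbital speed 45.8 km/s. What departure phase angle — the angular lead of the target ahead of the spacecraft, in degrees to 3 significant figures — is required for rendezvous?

φ = 84.8°

From the circular-orbit relation v² = μ/r at r = 1.32×10^5 km: μ = v²r = (45.8)² × 1.32×10^5 = 2.76888×10^8 km³/s².
The Hohmann ellipse has a_t = (r₁ + r₂)/2 = 2.800×10^5 km.
Transfer time t = π√(a_t³/μ) = 27972.7 s.
Target angular speed ω₂ = √(μ/r₂³) = 5.94274×10^-5 rad/s.
Angle swept by the target during transfer: ω₂·t = 1.662345 rad = 95.245°.
Arrival is 180° from departure on the ellipse, so φ = 180° − 95.245° = 84.8°.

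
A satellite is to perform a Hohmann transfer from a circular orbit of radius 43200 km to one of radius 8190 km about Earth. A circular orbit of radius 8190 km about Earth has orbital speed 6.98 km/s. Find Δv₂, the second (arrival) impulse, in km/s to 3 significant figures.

From the circular-orbit relation v² = μ/r at r = 8190 km: μ = v²r = (6.98)² × 8190 = 3.99020×10^5 km³/s².
Semi-major axis of the transfer orbit: a_t = (43200 + 8190)/2 = 25695 km.
On the circular orbit at r = 8190 km, v_c = √(μ/r) = 6.980 km/s.
Vis-viva on the transfer ellipse at r = 8190 km gives v_t = √[μ(2/r − 1/a_t)] = 9.051 km/s.
Δv₂ = |v_t − v_c| = |9.051 − 6.980| = 2.071 km/s.

Δv₂ = 2.07 km/s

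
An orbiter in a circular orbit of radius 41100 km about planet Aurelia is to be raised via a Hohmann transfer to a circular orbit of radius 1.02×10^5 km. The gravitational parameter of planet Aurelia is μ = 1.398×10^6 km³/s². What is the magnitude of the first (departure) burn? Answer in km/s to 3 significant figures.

Transfer-ellipse semi-major axis a_t = (r₁ + r₂)/2 = (41100 + 1.020×10^5)/2 = 71550 km.
On the circular orbit at r = 41100 km, v_c = √(μ/r) = 5.8322 km/s.
Transfer-orbit speed at the same r (vis-viva, a = a_t): v_t = √[μ(2/r − 1/a_t)] = 6.9635 km/s.
Δv₁ = |v_t − v_c| = |6.9635 − 5.8322| = 1.131 km/s.

Δv₁ = 1.13 km/s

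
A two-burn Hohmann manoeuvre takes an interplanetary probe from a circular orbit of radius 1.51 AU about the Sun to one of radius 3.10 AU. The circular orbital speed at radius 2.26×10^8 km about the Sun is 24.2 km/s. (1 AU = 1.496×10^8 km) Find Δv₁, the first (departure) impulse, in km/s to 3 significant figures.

Δv₁ = 3.87 km/s

From the circular-orbit relation v² = μ/r at r = 2.26×10^8 km: μ = v²r = (24.2)² × 2.26×10^8 = 1.32355×10^11 km³/s².
In km: r₁ = 1.51 × 1.496×10^8 = 2.25896×10^8 km; r₂ = 3.10 × 1.496×10^8 = 4.6376×10^8 km.
The Hohmann ellipse has a_t = (r₁ + r₂)/2 = 3.44828×10^8 km.
Circular speed at r = 2.25896×10^8 km: v_c = √(μ/r) = 24.2056 km/s.
Vis-viva on the transfer ellipse at r = 2.25896×10^8 km gives v_t = √[μ(2/r − 1/a_t)] = 28.0712 km/s.
Δv₁ = |v_t − v_c| = |28.0712 − 24.2056| = 3.866 km/s.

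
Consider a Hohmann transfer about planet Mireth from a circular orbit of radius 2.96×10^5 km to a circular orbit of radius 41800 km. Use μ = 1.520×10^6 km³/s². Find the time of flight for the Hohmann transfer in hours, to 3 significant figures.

Semi-major axis of the transfer orbit: a_t = (2.960×10^5 + 41800)/2 = 1.689×10^5 km.
By Kepler's third law the transfer-orbit period is T = 2π√(a_t³/μ), so t = T/2 = 1.769×10^5 s.
Converting: 1.769×10^5 s ÷ 3600 s/hour = 49.1 hours.

t = 49.1 hours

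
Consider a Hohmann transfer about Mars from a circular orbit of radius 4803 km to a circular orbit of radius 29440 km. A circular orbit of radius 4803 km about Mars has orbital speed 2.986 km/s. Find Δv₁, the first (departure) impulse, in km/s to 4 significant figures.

From the circular-orbit relation v² = μ/r at r = 4803 km: μ = v²r = (2.986)² × 4803 = 42824.5 km³/s².
Transfer-ellipse semi-major axis a_t = (r₁ + r₂)/2 = (4803 + 29440)/2 = 17121.5 km.
Circular speed at r = 4803 km: v_c = √(μ/r) = 2.9860 km/s.
Transfer-orbit speed at the same r (vis-viva, a = a_t): v_t = √[μ(2/r − 1/a_t)] = 3.9155 km/s.
Δv₁ = |v_t − v_c| = |3.9155 − 2.9860| = 0.9295 km/s.

Δv₁ = 0.9295 km/s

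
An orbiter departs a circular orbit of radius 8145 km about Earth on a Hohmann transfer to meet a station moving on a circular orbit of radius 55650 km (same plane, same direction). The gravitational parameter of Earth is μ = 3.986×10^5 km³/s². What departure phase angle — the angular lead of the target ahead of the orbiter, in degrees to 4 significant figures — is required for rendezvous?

φ = 101.9°

Transfer-ellipse semi-major axis a_t = (r₁ + r₂)/2 = (8145 + 55650)/2 = 31897.5 km.
Transfer time t = π√(a_t³/μ) = 28348 s.
The target's mean motion on its circular orbit is ω₂ = √(μ/r₂³) = 4.8092×10^-5 rad/s.
Angle swept by the target during transfer: ω₂·t = 1.3633 rad = 78.11°.
Arrival is 180° from departure on the ellipse, so φ = 180° − 78.11° = 101.9°.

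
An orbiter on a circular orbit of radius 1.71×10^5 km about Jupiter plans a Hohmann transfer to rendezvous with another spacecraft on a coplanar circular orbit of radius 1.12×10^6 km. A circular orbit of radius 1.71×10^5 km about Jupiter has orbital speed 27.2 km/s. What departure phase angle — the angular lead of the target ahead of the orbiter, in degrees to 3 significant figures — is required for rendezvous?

φ = 101°

From the circular-orbit relation v² = μ/r at r = 1.71×10^5 km: μ = v²r = (27.2)² × 1.71×10^5 = 1.26513×10^8 km³/s².
The Hohmann ellipse has a_t = (r₁ + r₂)/2 = 6.455×10^5 km.
The half-period of the transfer ellipse is t = π√(a_t³/μ) = 1.44853×10^5 s.
The target's mean motion on its circular orbit is ω₂ = √(μ/r₂³) = 9.48943×10^-6 rad/s.
Angle swept by the target during transfer: ω₂·t = 1.3746 rad = 78.76°.
The orbiter traverses 180° on the transfer ellipse, so the target must lead by 180° − 78.76° = 101°.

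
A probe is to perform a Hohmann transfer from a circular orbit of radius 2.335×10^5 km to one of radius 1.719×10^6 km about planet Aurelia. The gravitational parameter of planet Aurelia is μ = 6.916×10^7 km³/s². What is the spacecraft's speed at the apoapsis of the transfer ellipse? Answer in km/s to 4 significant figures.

Semi-major axis of the transfer orbit: a_t = (2.335×10^5 + 1.719×10^6)/2 = 9.7625×10^5 km.
The apoapsis of the transfer ellipse is at r = 1.719×10^6 km.
From the vis-viva equation, v = √[μ(2/r − 1/a_t)] = 3.102 km/s.

v = 3.102 km/s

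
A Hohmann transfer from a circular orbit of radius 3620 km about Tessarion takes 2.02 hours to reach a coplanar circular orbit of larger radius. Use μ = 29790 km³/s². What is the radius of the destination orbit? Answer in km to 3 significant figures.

Transfer time t = 2.02 hours = 7272 s, and t = π√(a_t³/μ).
So a_t = (μ t²/π²)^(1/3) = (29790 × (7272)² / π²)^(1/3) = 5424.5 km.
Since a_t = (r₁ + r₂)/2, r₂ = 2a_t − r₁ = 2×5424.5 − 3620 = 7229 km.

r₂ = 7230 km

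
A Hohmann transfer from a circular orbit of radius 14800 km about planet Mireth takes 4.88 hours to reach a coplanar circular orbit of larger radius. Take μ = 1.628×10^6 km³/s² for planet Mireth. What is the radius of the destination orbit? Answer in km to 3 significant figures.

r₂ = 59300 km

Transfer time t = 4.88 hours = 17568 s, and t = π√(a_t³/μ).
So a_t = (μ t²/π²)^(1/3) = (1.628×10^6 × (17568)² / π²)^(1/3) = 37062 km.
Since a_t = (r₁ + r₂)/2, r₂ = 2a_t − r₁ = 2×37062 − 14800 = 59324 km.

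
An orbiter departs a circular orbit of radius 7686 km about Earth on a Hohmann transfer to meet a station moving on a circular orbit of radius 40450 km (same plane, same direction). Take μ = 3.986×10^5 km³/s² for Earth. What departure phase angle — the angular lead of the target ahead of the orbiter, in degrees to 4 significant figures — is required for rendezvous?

φ = 97.39°

The Hohmann ellipse has a_t = (r₁ + r₂)/2 = 24068 km.
Transfer time t = π√(a_t³/μ) = 18580 s.
Target angular speed ω₂ = √(μ/r₂³) = 7.7605×10^-5 rad/s.
Angle swept by the target during transfer: ω₂·t = 1.4419 rad = 82.61°.
The orbiter traverses 180° on the transfer ellipse, so the target must lead by 180° − 82.61° = 97.39°.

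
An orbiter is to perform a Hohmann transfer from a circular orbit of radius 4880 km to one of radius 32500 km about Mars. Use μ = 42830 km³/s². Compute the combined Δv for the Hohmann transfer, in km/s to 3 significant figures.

Semi-major axis of the transfer orbit: a_t = (4880 + 32500)/2 = 18690 km.
At r₁ the circular-orbit speed is v₁ = √(μ/r₁) = 2.96254 km/s.
On the transfer ellipse at r₁, v² = μ(2/r − 1/a) gives v_p = √[μ(2/r₁ − 1/a_t)] = 3.90662 km/s.
First burn Δv₁ = |v_p − v₁| = 0.94408 km/s.
At r₂, v₂ = √(μ/r₂) = 1.14797 km/s.
Transfer-orbit speed at r₂: v_a = √[μ(2/r₂ − 1/a_t)] = 0.586594 km/s.
Second burn Δv₂ = |v₂ − v_a| = 0.56138 km/s.
Total Δv = Δv₁ + Δv₂ = 1.505 km/s.

Δv = 1.51 km/s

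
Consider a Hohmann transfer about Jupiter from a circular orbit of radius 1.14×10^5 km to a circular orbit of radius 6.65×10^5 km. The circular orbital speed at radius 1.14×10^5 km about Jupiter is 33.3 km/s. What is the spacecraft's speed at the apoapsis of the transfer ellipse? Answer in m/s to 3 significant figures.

v = 7460 m/s

From the circular-orbit relation v² = μ/r at r = 1.14×10^5 km: μ = v²r = (33.3)² × 1.14×10^5 = 1.26413×10^8 km³/s².
Semi-major axis of the transfer orbit: a_t = (1.140×10^5 + 6.650×10^5)/2 = 3.895×10^5 km.
The apoapsis of the transfer ellipse is at r = 6.650×10^5 km.
From the vis-viva equation, v = √[μ(2/r − 1/a_t)] = 7.459 km/s.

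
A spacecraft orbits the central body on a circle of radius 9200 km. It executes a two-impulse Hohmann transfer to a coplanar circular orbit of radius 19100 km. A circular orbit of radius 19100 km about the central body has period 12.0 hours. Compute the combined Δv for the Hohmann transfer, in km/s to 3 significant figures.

From Kepler's third law T² = 4π²r³/μ at r = 19100 km, T = 12.0 hours = 12.0 × 3600 s = 43200 s: μ = 4π²r³/T² = 1.47398×10^5 km³/s².
Transfer-ellipse semi-major axis a_t = (r₁ + r₂)/2 = (9200 + 19100)/2 = 14150 km.
Circular speed at r₁: v₁ = √(μ/r₁) = √(1.47398×10^5/9200) = 4.0027 km/s.
Transfer-orbit speed at r₁ (vis-viva equation): v_p = √[μ(2/r₁ − 1/a_t)] = 4.6504 km/s.
First burn Δv₁ = |v_p − v₁| = 0.6477 km/s.
At r₂, v₂ = √(μ/r₂) = 2.778 km/s.
Transfer-orbit speed at r₂: v_a = √[μ(2/r₂ − 1/a_t)] = 2.240 km/s.
Second burn Δv₂ = |v₂ − v_a| = 0.5380 km/s.
Δv = Δv₁ + Δv₂ = 0.6477 + 0.5380 = 1.186 km/s.

Δv = 1.19 km/s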